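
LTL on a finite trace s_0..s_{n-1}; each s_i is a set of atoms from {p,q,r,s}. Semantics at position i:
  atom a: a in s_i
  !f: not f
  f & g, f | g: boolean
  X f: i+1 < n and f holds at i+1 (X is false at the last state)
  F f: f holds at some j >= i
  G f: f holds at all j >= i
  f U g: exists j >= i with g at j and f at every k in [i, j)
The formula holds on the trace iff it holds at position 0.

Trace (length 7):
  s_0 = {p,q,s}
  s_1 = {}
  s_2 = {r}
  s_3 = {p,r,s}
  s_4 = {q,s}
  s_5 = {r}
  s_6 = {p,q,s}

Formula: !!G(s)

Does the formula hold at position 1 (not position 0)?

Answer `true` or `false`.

Answer: false

Derivation:
s_0={p,q,s}: !!G(s)=False !G(s)=True G(s)=False s=True
s_1={}: !!G(s)=False !G(s)=True G(s)=False s=False
s_2={r}: !!G(s)=False !G(s)=True G(s)=False s=False
s_3={p,r,s}: !!G(s)=False !G(s)=True G(s)=False s=True
s_4={q,s}: !!G(s)=False !G(s)=True G(s)=False s=True
s_5={r}: !!G(s)=False !G(s)=True G(s)=False s=False
s_6={p,q,s}: !!G(s)=True !G(s)=False G(s)=True s=True
Evaluating at position 1: result = False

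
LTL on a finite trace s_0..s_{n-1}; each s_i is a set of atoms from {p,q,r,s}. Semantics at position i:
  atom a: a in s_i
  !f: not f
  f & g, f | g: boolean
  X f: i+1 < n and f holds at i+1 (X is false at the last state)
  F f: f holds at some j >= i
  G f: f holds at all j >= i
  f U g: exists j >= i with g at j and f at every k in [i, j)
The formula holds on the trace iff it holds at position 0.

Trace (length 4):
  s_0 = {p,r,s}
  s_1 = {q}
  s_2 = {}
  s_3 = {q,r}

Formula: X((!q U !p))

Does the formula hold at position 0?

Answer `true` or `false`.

s_0={p,r,s}: X((!q U !p))=True (!q U !p)=True !q=True q=False !p=False p=True
s_1={q}: X((!q U !p))=True (!q U !p)=True !q=False q=True !p=True p=False
s_2={}: X((!q U !p))=True (!q U !p)=True !q=True q=False !p=True p=False
s_3={q,r}: X((!q U !p))=False (!q U !p)=True !q=False q=True !p=True p=False

Answer: true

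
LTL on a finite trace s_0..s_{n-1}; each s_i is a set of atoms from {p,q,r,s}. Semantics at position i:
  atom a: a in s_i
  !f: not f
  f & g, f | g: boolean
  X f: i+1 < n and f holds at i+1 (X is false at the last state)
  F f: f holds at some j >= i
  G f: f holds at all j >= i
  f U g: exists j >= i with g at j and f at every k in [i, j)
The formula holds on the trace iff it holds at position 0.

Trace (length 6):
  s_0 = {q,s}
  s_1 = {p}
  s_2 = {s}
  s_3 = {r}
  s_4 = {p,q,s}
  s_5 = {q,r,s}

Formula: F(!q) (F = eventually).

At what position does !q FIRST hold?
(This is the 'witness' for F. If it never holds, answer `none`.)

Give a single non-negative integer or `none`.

s_0={q,s}: !q=False q=True
s_1={p}: !q=True q=False
s_2={s}: !q=True q=False
s_3={r}: !q=True q=False
s_4={p,q,s}: !q=False q=True
s_5={q,r,s}: !q=False q=True
F(!q) holds; first witness at position 1.

Answer: 1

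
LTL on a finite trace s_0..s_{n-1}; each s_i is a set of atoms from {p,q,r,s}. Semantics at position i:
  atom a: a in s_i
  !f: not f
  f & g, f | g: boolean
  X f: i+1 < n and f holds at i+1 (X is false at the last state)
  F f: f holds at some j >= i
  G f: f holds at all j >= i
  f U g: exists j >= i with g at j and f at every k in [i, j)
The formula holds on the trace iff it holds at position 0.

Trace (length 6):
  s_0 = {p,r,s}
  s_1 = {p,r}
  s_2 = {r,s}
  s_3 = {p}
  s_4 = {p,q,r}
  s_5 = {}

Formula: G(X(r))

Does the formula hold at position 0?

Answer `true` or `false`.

Answer: false

Derivation:
s_0={p,r,s}: G(X(r))=False X(r)=True r=True
s_1={p,r}: G(X(r))=False X(r)=True r=True
s_2={r,s}: G(X(r))=False X(r)=False r=True
s_3={p}: G(X(r))=False X(r)=True r=False
s_4={p,q,r}: G(X(r))=False X(r)=False r=True
s_5={}: G(X(r))=False X(r)=False r=False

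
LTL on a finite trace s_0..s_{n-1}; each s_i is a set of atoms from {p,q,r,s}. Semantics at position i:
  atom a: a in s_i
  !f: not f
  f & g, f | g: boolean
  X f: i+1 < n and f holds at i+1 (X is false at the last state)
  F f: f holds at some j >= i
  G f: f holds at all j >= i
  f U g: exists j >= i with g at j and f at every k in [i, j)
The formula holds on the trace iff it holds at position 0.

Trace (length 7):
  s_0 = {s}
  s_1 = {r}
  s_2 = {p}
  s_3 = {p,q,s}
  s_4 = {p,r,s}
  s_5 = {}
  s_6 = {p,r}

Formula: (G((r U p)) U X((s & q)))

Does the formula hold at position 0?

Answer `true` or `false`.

s_0={s}: (G((r U p)) U X((s & q)))=False G((r U p))=False (r U p)=False r=False p=False X((s & q))=False (s & q)=False s=True q=False
s_1={r}: (G((r U p)) U X((s & q)))=False G((r U p))=False (r U p)=True r=True p=False X((s & q))=False (s & q)=False s=False q=False
s_2={p}: (G((r U p)) U X((s & q)))=True G((r U p))=False (r U p)=True r=False p=True X((s & q))=True (s & q)=False s=False q=False
s_3={p,q,s}: (G((r U p)) U X((s & q)))=False G((r U p))=False (r U p)=True r=False p=True X((s & q))=False (s & q)=True s=True q=True
s_4={p,r,s}: (G((r U p)) U X((s & q)))=False G((r U p))=False (r U p)=True r=True p=True X((s & q))=False (s & q)=False s=True q=False
s_5={}: (G((r U p)) U X((s & q)))=False G((r U p))=False (r U p)=False r=False p=False X((s & q))=False (s & q)=False s=False q=False
s_6={p,r}: (G((r U p)) U X((s & q)))=False G((r U p))=True (r U p)=True r=True p=True X((s & q))=False (s & q)=False s=False q=False

Answer: false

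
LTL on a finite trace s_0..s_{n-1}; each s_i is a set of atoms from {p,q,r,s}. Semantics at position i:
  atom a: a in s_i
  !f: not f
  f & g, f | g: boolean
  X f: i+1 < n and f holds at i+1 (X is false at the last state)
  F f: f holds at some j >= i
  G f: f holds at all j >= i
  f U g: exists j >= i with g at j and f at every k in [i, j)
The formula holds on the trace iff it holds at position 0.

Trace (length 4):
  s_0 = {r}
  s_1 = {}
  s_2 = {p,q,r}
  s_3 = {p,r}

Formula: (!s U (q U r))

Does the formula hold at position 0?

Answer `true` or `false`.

Answer: true

Derivation:
s_0={r}: (!s U (q U r))=True !s=True s=False (q U r)=True q=False r=True
s_1={}: (!s U (q U r))=True !s=True s=False (q U r)=False q=False r=False
s_2={p,q,r}: (!s U (q U r))=True !s=True s=False (q U r)=True q=True r=True
s_3={p,r}: (!s U (q U r))=True !s=True s=False (q U r)=True q=False r=True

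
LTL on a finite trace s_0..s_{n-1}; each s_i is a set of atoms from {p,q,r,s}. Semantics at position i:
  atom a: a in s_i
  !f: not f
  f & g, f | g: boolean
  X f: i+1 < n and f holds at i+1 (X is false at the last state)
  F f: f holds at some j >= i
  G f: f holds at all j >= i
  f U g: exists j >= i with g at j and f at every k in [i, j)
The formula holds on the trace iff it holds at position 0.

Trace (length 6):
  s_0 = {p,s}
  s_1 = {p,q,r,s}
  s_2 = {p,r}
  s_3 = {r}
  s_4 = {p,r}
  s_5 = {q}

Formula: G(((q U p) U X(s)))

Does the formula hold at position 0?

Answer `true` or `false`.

Answer: false

Derivation:
s_0={p,s}: G(((q U p) U X(s)))=False ((q U p) U X(s))=True (q U p)=True q=False p=True X(s)=True s=True
s_1={p,q,r,s}: G(((q U p) U X(s)))=False ((q U p) U X(s))=False (q U p)=True q=True p=True X(s)=False s=True
s_2={p,r}: G(((q U p) U X(s)))=False ((q U p) U X(s))=False (q U p)=True q=False p=True X(s)=False s=False
s_3={r}: G(((q U p) U X(s)))=False ((q U p) U X(s))=False (q U p)=False q=False p=False X(s)=False s=False
s_4={p,r}: G(((q U p) U X(s)))=False ((q U p) U X(s))=False (q U p)=True q=False p=True X(s)=False s=False
s_5={q}: G(((q U p) U X(s)))=False ((q U p) U X(s))=False (q U p)=False q=True p=False X(s)=False s=False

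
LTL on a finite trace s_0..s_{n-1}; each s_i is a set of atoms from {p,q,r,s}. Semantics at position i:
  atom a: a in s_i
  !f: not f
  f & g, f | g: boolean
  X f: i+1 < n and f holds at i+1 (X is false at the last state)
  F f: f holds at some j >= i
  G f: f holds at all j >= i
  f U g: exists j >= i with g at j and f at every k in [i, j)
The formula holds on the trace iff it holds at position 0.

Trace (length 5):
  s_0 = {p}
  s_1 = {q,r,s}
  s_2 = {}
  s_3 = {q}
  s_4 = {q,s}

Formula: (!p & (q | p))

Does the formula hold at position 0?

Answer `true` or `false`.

s_0={p}: (!p & (q | p))=False !p=False p=True (q | p)=True q=False
s_1={q,r,s}: (!p & (q | p))=True !p=True p=False (q | p)=True q=True
s_2={}: (!p & (q | p))=False !p=True p=False (q | p)=False q=False
s_3={q}: (!p & (q | p))=True !p=True p=False (q | p)=True q=True
s_4={q,s}: (!p & (q | p))=True !p=True p=False (q | p)=True q=True

Answer: false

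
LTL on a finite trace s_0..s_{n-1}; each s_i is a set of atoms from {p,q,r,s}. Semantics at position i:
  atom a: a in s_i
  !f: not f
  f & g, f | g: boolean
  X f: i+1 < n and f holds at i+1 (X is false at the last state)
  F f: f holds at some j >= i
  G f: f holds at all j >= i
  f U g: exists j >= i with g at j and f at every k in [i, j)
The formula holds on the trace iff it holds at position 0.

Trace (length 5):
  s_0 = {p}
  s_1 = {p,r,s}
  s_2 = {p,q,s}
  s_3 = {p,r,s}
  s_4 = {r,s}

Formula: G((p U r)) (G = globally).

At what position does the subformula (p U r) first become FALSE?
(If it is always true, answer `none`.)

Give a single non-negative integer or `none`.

Answer: none

Derivation:
s_0={p}: (p U r)=True p=True r=False
s_1={p,r,s}: (p U r)=True p=True r=True
s_2={p,q,s}: (p U r)=True p=True r=False
s_3={p,r,s}: (p U r)=True p=True r=True
s_4={r,s}: (p U r)=True p=False r=True
G((p U r)) holds globally = True
No violation — formula holds at every position.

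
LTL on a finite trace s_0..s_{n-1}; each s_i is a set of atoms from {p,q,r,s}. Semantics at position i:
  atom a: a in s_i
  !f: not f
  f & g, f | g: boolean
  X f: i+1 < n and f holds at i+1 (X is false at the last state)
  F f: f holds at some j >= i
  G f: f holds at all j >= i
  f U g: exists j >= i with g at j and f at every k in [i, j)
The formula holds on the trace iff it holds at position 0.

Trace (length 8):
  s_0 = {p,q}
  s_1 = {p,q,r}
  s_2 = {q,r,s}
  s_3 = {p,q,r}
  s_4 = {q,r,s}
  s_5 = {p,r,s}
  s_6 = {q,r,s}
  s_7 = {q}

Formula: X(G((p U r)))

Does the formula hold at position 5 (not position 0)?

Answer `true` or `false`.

Answer: false

Derivation:
s_0={p,q}: X(G((p U r)))=False G((p U r))=False (p U r)=True p=True r=False
s_1={p,q,r}: X(G((p U r)))=False G((p U r))=False (p U r)=True p=True r=True
s_2={q,r,s}: X(G((p U r)))=False G((p U r))=False (p U r)=True p=False r=True
s_3={p,q,r}: X(G((p U r)))=False G((p U r))=False (p U r)=True p=True r=True
s_4={q,r,s}: X(G((p U r)))=False G((p U r))=False (p U r)=True p=False r=True
s_5={p,r,s}: X(G((p U r)))=False G((p U r))=False (p U r)=True p=True r=True
s_6={q,r,s}: X(G((p U r)))=False G((p U r))=False (p U r)=True p=False r=True
s_7={q}: X(G((p U r)))=False G((p U r))=False (p U r)=False p=False r=False
Evaluating at position 5: result = False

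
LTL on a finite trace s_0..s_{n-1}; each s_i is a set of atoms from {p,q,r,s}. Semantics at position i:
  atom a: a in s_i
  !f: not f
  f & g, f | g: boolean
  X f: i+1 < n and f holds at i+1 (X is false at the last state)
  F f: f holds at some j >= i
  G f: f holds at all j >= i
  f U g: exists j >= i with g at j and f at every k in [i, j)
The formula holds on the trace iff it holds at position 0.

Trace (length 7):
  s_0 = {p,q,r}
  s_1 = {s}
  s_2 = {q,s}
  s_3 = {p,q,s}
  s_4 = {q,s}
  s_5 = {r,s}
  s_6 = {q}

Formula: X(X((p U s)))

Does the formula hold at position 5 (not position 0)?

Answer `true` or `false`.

s_0={p,q,r}: X(X((p U s)))=True X((p U s))=True (p U s)=True p=True s=False
s_1={s}: X(X((p U s)))=True X((p U s))=True (p U s)=True p=False s=True
s_2={q,s}: X(X((p U s)))=True X((p U s))=True (p U s)=True p=False s=True
s_3={p,q,s}: X(X((p U s)))=True X((p U s))=True (p U s)=True p=True s=True
s_4={q,s}: X(X((p U s)))=False X((p U s))=True (p U s)=True p=False s=True
s_5={r,s}: X(X((p U s)))=False X((p U s))=False (p U s)=True p=False s=True
s_6={q}: X(X((p U s)))=False X((p U s))=False (p U s)=False p=False s=False
Evaluating at position 5: result = False

Answer: false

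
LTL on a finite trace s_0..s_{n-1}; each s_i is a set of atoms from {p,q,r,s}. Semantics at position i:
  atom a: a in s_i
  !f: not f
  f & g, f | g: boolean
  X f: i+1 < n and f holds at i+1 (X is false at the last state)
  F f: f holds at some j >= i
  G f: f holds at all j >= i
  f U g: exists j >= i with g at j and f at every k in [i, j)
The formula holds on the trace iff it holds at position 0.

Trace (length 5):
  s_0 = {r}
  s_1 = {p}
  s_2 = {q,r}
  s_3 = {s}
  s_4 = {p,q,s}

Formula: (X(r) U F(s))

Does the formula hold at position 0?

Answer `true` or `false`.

Answer: true

Derivation:
s_0={r}: (X(r) U F(s))=True X(r)=False r=True F(s)=True s=False
s_1={p}: (X(r) U F(s))=True X(r)=True r=False F(s)=True s=False
s_2={q,r}: (X(r) U F(s))=True X(r)=False r=True F(s)=True s=False
s_3={s}: (X(r) U F(s))=True X(r)=False r=False F(s)=True s=True
s_4={p,q,s}: (X(r) U F(s))=True X(r)=False r=False F(s)=True s=True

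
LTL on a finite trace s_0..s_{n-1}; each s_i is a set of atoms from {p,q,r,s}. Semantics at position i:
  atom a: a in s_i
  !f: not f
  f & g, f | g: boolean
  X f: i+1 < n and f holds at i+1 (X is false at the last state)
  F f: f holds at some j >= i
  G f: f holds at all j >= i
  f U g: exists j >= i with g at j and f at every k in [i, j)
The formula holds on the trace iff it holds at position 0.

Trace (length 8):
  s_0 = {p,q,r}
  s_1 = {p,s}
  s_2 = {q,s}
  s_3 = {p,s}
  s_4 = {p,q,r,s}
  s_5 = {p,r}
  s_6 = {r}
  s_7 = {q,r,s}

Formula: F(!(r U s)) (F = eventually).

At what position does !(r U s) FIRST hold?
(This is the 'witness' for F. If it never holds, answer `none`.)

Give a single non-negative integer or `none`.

s_0={p,q,r}: !(r U s)=False (r U s)=True r=True s=False
s_1={p,s}: !(r U s)=False (r U s)=True r=False s=True
s_2={q,s}: !(r U s)=False (r U s)=True r=False s=True
s_3={p,s}: !(r U s)=False (r U s)=True r=False s=True
s_4={p,q,r,s}: !(r U s)=False (r U s)=True r=True s=True
s_5={p,r}: !(r U s)=False (r U s)=True r=True s=False
s_6={r}: !(r U s)=False (r U s)=True r=True s=False
s_7={q,r,s}: !(r U s)=False (r U s)=True r=True s=True
F(!(r U s)) does not hold (no witness exists).

Answer: none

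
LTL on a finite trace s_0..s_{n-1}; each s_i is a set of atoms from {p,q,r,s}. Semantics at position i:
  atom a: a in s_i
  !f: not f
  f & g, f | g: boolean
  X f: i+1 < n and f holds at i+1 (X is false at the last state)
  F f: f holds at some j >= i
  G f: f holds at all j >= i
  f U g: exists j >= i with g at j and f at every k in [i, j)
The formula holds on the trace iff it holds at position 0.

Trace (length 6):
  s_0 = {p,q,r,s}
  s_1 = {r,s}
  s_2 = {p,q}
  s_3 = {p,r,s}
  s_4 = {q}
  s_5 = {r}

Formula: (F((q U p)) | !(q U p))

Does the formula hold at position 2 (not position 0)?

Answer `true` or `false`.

Answer: true

Derivation:
s_0={p,q,r,s}: (F((q U p)) | !(q U p))=True F((q U p))=True (q U p)=True q=True p=True !(q U p)=False
s_1={r,s}: (F((q U p)) | !(q U p))=True F((q U p))=True (q U p)=False q=False p=False !(q U p)=True
s_2={p,q}: (F((q U p)) | !(q U p))=True F((q U p))=True (q U p)=True q=True p=True !(q U p)=False
s_3={p,r,s}: (F((q U p)) | !(q U p))=True F((q U p))=True (q U p)=True q=False p=True !(q U p)=False
s_4={q}: (F((q U p)) | !(q U p))=True F((q U p))=False (q U p)=False q=True p=False !(q U p)=True
s_5={r}: (F((q U p)) | !(q U p))=True F((q U p))=False (q U p)=False q=False p=False !(q U p)=True
Evaluating at position 2: result = True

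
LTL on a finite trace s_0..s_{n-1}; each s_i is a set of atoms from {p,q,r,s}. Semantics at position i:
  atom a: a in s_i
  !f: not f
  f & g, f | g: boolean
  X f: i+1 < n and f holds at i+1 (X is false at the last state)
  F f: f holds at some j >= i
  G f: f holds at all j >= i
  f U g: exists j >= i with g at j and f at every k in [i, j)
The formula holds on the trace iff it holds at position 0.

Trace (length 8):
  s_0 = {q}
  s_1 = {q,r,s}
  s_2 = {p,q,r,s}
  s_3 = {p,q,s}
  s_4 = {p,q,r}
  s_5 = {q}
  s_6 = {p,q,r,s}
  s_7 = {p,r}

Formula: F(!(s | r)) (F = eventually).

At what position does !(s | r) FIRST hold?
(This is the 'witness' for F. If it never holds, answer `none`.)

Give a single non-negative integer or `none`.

s_0={q}: !(s | r)=True (s | r)=False s=False r=False
s_1={q,r,s}: !(s | r)=False (s | r)=True s=True r=True
s_2={p,q,r,s}: !(s | r)=False (s | r)=True s=True r=True
s_3={p,q,s}: !(s | r)=False (s | r)=True s=True r=False
s_4={p,q,r}: !(s | r)=False (s | r)=True s=False r=True
s_5={q}: !(s | r)=True (s | r)=False s=False r=False
s_6={p,q,r,s}: !(s | r)=False (s | r)=True s=True r=True
s_7={p,r}: !(s | r)=False (s | r)=True s=False r=True
F(!(s | r)) holds; first witness at position 0.

Answer: 0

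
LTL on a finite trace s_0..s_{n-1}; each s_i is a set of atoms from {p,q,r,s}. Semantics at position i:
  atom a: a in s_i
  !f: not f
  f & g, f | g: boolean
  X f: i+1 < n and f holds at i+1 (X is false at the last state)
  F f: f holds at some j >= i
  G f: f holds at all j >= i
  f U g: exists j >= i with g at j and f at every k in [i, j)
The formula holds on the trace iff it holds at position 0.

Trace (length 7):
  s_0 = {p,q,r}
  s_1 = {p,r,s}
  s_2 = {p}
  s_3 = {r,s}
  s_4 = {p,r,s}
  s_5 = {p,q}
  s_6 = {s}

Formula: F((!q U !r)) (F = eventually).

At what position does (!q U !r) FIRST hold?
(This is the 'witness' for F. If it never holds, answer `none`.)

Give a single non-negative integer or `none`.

Answer: 1

Derivation:
s_0={p,q,r}: (!q U !r)=False !q=False q=True !r=False r=True
s_1={p,r,s}: (!q U !r)=True !q=True q=False !r=False r=True
s_2={p}: (!q U !r)=True !q=True q=False !r=True r=False
s_3={r,s}: (!q U !r)=True !q=True q=False !r=False r=True
s_4={p,r,s}: (!q U !r)=True !q=True q=False !r=False r=True
s_5={p,q}: (!q U !r)=True !q=False q=True !r=True r=False
s_6={s}: (!q U !r)=True !q=True q=False !r=True r=False
F((!q U !r)) holds; first witness at position 1.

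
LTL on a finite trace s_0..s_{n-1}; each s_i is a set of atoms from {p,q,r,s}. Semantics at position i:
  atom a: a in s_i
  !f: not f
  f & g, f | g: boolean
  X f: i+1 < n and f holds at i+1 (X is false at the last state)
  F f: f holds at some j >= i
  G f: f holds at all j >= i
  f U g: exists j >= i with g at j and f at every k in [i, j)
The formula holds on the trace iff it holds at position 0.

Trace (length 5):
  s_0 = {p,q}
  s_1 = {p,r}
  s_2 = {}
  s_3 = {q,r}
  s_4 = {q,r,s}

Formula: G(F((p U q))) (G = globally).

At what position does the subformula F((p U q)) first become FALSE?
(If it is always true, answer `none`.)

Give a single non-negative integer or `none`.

s_0={p,q}: F((p U q))=True (p U q)=True p=True q=True
s_1={p,r}: F((p U q))=True (p U q)=False p=True q=False
s_2={}: F((p U q))=True (p U q)=False p=False q=False
s_3={q,r}: F((p U q))=True (p U q)=True p=False q=True
s_4={q,r,s}: F((p U q))=True (p U q)=True p=False q=True
G(F((p U q))) holds globally = True
No violation — formula holds at every position.

Answer: none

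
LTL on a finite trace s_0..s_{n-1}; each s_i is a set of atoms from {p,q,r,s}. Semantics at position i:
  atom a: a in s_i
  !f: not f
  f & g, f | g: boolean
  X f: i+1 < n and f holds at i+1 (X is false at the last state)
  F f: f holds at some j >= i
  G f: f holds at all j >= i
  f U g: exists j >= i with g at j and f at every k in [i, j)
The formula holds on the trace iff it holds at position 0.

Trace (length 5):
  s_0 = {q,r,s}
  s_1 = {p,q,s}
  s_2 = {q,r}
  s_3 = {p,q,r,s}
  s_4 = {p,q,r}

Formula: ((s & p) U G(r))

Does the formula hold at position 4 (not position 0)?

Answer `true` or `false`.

s_0={q,r,s}: ((s & p) U G(r))=False (s & p)=False s=True p=False G(r)=False r=True
s_1={p,q,s}: ((s & p) U G(r))=True (s & p)=True s=True p=True G(r)=False r=False
s_2={q,r}: ((s & p) U G(r))=True (s & p)=False s=False p=False G(r)=True r=True
s_3={p,q,r,s}: ((s & p) U G(r))=True (s & p)=True s=True p=True G(r)=True r=True
s_4={p,q,r}: ((s & p) U G(r))=True (s & p)=False s=False p=True G(r)=True r=True
Evaluating at position 4: result = True

Answer: true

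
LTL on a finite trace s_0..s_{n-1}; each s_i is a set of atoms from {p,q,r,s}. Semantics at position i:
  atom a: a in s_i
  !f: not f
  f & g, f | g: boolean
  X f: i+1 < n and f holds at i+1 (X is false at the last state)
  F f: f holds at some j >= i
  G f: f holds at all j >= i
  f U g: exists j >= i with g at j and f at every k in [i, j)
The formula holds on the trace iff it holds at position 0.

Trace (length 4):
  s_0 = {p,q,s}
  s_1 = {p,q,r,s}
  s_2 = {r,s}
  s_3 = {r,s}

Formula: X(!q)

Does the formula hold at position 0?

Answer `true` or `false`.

s_0={p,q,s}: X(!q)=False !q=False q=True
s_1={p,q,r,s}: X(!q)=True !q=False q=True
s_2={r,s}: X(!q)=True !q=True q=False
s_3={r,s}: X(!q)=False !q=True q=False

Answer: false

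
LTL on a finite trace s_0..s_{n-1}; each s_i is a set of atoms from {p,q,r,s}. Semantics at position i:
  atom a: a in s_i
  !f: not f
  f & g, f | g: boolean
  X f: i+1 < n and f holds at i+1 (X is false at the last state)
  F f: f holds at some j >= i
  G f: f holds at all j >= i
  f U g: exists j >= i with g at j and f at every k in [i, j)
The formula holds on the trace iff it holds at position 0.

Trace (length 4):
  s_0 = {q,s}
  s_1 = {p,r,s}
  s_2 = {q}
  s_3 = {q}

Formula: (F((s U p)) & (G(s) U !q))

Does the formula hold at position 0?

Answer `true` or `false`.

Answer: false

Derivation:
s_0={q,s}: (F((s U p)) & (G(s) U !q))=False F((s U p))=True (s U p)=True s=True p=False (G(s) U !q)=False G(s)=False !q=False q=True
s_1={p,r,s}: (F((s U p)) & (G(s) U !q))=True F((s U p))=True (s U p)=True s=True p=True (G(s) U !q)=True G(s)=False !q=True q=False
s_2={q}: (F((s U p)) & (G(s) U !q))=False F((s U p))=False (s U p)=False s=False p=False (G(s) U !q)=False G(s)=False !q=False q=True
s_3={q}: (F((s U p)) & (G(s) U !q))=False F((s U p))=False (s U p)=False s=False p=False (G(s) U !q)=False G(s)=False !q=False q=True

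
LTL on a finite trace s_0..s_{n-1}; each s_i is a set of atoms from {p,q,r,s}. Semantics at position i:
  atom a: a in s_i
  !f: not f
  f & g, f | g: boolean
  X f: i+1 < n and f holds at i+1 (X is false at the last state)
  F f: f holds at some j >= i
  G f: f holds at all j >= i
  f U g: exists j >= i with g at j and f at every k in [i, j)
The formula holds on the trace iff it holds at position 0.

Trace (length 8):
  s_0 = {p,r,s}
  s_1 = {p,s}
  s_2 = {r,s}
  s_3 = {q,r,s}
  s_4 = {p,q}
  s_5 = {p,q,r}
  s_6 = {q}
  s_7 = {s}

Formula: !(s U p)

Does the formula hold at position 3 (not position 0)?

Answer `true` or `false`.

s_0={p,r,s}: !(s U p)=False (s U p)=True s=True p=True
s_1={p,s}: !(s U p)=False (s U p)=True s=True p=True
s_2={r,s}: !(s U p)=False (s U p)=True s=True p=False
s_3={q,r,s}: !(s U p)=False (s U p)=True s=True p=False
s_4={p,q}: !(s U p)=False (s U p)=True s=False p=True
s_5={p,q,r}: !(s U p)=False (s U p)=True s=False p=True
s_6={q}: !(s U p)=True (s U p)=False s=False p=False
s_7={s}: !(s U p)=True (s U p)=False s=True p=False
Evaluating at position 3: result = False

Answer: false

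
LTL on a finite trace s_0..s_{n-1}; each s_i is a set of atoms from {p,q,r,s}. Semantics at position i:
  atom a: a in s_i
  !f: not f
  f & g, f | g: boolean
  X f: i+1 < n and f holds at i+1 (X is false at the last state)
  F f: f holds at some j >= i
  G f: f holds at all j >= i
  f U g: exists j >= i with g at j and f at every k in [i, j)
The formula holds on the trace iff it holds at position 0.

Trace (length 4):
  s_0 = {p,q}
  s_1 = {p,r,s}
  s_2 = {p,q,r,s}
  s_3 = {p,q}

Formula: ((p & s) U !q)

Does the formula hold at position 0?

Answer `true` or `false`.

Answer: false

Derivation:
s_0={p,q}: ((p & s) U !q)=False (p & s)=False p=True s=False !q=False q=True
s_1={p,r,s}: ((p & s) U !q)=True (p & s)=True p=True s=True !q=True q=False
s_2={p,q,r,s}: ((p & s) U !q)=False (p & s)=True p=True s=True !q=False q=True
s_3={p,q}: ((p & s) U !q)=False (p & s)=False p=True s=False !q=False q=True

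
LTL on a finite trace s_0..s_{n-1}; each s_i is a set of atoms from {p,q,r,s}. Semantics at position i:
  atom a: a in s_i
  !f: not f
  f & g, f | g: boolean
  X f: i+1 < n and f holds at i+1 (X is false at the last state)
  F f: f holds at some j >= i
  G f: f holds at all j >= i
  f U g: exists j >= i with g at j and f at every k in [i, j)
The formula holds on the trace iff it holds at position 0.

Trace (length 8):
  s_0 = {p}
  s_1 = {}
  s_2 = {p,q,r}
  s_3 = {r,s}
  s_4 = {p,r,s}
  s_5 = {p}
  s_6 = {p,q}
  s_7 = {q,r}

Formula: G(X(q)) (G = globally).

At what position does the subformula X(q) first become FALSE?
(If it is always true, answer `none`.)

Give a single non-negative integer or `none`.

s_0={p}: X(q)=False q=False
s_1={}: X(q)=True q=False
s_2={p,q,r}: X(q)=False q=True
s_3={r,s}: X(q)=False q=False
s_4={p,r,s}: X(q)=False q=False
s_5={p}: X(q)=True q=False
s_6={p,q}: X(q)=True q=True
s_7={q,r}: X(q)=False q=True
G(X(q)) holds globally = False
First violation at position 0.

Answer: 0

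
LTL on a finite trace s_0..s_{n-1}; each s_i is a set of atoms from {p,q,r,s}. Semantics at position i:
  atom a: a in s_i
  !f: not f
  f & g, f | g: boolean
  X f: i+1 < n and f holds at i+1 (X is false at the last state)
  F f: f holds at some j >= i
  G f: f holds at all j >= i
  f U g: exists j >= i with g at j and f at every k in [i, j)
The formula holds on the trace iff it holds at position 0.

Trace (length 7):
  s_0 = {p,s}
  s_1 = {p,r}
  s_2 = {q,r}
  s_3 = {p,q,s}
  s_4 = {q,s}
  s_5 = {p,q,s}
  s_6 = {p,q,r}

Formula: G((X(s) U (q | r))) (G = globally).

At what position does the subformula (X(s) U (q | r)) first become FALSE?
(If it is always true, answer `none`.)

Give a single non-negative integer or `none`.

Answer: 0

Derivation:
s_0={p,s}: (X(s) U (q | r))=False X(s)=False s=True (q | r)=False q=False r=False
s_1={p,r}: (X(s) U (q | r))=True X(s)=False s=False (q | r)=True q=False r=True
s_2={q,r}: (X(s) U (q | r))=True X(s)=True s=False (q | r)=True q=True r=True
s_3={p,q,s}: (X(s) U (q | r))=True X(s)=True s=True (q | r)=True q=True r=False
s_4={q,s}: (X(s) U (q | r))=True X(s)=True s=True (q | r)=True q=True r=False
s_5={p,q,s}: (X(s) U (q | r))=True X(s)=False s=True (q | r)=True q=True r=False
s_6={p,q,r}: (X(s) U (q | r))=True X(s)=False s=False (q | r)=True q=True r=True
G((X(s) U (q | r))) holds globally = False
First violation at position 0.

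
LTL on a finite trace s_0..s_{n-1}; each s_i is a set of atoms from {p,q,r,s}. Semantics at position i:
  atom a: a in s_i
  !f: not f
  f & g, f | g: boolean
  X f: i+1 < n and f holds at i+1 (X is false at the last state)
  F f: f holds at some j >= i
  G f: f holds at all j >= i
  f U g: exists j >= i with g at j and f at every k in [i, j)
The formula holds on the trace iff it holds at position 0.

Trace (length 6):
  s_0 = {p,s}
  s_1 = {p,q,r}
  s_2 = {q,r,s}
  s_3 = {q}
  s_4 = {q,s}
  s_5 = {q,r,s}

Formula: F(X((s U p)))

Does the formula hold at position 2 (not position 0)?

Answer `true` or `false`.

s_0={p,s}: F(X((s U p)))=True X((s U p))=True (s U p)=True s=True p=True
s_1={p,q,r}: F(X((s U p)))=False X((s U p))=False (s U p)=True s=False p=True
s_2={q,r,s}: F(X((s U p)))=False X((s U p))=False (s U p)=False s=True p=False
s_3={q}: F(X((s U p)))=False X((s U p))=False (s U p)=False s=False p=False
s_4={q,s}: F(X((s U p)))=False X((s U p))=False (s U p)=False s=True p=False
s_5={q,r,s}: F(X((s U p)))=False X((s U p))=False (s U p)=False s=True p=False
Evaluating at position 2: result = False

Answer: false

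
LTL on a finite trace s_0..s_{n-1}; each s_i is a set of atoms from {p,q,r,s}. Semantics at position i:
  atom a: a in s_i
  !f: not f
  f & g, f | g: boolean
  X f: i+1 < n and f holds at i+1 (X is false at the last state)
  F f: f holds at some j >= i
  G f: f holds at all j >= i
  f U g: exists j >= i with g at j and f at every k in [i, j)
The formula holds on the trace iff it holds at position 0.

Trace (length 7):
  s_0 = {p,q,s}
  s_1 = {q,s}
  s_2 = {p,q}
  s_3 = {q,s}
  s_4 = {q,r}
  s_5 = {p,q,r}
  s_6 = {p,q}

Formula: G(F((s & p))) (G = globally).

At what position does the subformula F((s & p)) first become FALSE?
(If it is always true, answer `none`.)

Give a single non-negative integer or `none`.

Answer: 1

Derivation:
s_0={p,q,s}: F((s & p))=True (s & p)=True s=True p=True
s_1={q,s}: F((s & p))=False (s & p)=False s=True p=False
s_2={p,q}: F((s & p))=False (s & p)=False s=False p=True
s_3={q,s}: F((s & p))=False (s & p)=False s=True p=False
s_4={q,r}: F((s & p))=False (s & p)=False s=False p=False
s_5={p,q,r}: F((s & p))=False (s & p)=False s=False p=True
s_6={p,q}: F((s & p))=False (s & p)=False s=False p=True
G(F((s & p))) holds globally = False
First violation at position 1.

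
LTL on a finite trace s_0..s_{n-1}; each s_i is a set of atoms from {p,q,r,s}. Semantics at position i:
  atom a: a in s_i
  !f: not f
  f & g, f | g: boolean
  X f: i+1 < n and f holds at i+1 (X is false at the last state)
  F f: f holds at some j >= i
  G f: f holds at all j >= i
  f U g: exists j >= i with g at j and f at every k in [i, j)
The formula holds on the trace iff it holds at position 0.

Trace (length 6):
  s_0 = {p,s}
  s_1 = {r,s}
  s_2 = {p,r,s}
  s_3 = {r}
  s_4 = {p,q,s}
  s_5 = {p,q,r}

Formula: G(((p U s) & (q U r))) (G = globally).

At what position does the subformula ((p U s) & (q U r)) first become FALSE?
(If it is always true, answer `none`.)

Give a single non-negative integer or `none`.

s_0={p,s}: ((p U s) & (q U r))=False (p U s)=True p=True s=True (q U r)=False q=False r=False
s_1={r,s}: ((p U s) & (q U r))=True (p U s)=True p=False s=True (q U r)=True q=False r=True
s_2={p,r,s}: ((p U s) & (q U r))=True (p U s)=True p=True s=True (q U r)=True q=False r=True
s_3={r}: ((p U s) & (q U r))=False (p U s)=False p=False s=False (q U r)=True q=False r=True
s_4={p,q,s}: ((p U s) & (q U r))=True (p U s)=True p=True s=True (q U r)=True q=True r=False
s_5={p,q,r}: ((p U s) & (q U r))=False (p U s)=False p=True s=False (q U r)=True q=True r=True
G(((p U s) & (q U r))) holds globally = False
First violation at position 0.

Answer: 0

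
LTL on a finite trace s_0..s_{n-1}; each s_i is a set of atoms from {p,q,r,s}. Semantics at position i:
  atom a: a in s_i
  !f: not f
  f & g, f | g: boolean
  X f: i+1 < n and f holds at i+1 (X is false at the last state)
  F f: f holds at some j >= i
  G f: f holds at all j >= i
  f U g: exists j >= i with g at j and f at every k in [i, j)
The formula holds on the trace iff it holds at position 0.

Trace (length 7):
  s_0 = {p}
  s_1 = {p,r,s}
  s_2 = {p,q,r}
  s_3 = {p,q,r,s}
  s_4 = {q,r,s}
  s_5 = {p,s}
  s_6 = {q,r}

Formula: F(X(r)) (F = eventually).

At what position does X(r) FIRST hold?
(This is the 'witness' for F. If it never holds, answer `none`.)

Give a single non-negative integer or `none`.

Answer: 0

Derivation:
s_0={p}: X(r)=True r=False
s_1={p,r,s}: X(r)=True r=True
s_2={p,q,r}: X(r)=True r=True
s_3={p,q,r,s}: X(r)=True r=True
s_4={q,r,s}: X(r)=False r=True
s_5={p,s}: X(r)=True r=False
s_6={q,r}: X(r)=False r=True
F(X(r)) holds; first witness at position 0.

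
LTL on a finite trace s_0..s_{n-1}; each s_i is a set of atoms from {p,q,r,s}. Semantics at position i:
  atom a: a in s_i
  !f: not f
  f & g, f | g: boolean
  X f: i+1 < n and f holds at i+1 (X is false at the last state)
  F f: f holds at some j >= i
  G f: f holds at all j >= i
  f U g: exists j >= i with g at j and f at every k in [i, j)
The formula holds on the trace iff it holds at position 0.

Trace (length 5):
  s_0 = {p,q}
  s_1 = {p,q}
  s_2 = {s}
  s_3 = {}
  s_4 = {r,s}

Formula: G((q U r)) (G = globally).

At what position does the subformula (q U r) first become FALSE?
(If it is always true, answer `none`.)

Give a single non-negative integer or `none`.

s_0={p,q}: (q U r)=False q=True r=False
s_1={p,q}: (q U r)=False q=True r=False
s_2={s}: (q U r)=False q=False r=False
s_3={}: (q U r)=False q=False r=False
s_4={r,s}: (q U r)=True q=False r=True
G((q U r)) holds globally = False
First violation at position 0.

Answer: 0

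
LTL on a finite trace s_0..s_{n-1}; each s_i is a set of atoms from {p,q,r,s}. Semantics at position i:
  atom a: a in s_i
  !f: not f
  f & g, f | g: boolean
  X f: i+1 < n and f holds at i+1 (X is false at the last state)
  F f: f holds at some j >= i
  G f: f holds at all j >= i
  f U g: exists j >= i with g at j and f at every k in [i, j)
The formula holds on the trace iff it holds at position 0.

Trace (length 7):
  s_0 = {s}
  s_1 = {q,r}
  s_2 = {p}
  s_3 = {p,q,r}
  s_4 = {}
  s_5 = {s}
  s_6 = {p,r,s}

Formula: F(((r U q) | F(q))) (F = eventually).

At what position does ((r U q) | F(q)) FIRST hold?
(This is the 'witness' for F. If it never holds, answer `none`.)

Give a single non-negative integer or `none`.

Answer: 0

Derivation:
s_0={s}: ((r U q) | F(q))=True (r U q)=False r=False q=False F(q)=True
s_1={q,r}: ((r U q) | F(q))=True (r U q)=True r=True q=True F(q)=True
s_2={p}: ((r U q) | F(q))=True (r U q)=False r=False q=False F(q)=True
s_3={p,q,r}: ((r U q) | F(q))=True (r U q)=True r=True q=True F(q)=True
s_4={}: ((r U q) | F(q))=False (r U q)=False r=False q=False F(q)=False
s_5={s}: ((r U q) | F(q))=False (r U q)=False r=False q=False F(q)=False
s_6={p,r,s}: ((r U q) | F(q))=False (r U q)=False r=True q=False F(q)=False
F(((r U q) | F(q))) holds; first witness at position 0.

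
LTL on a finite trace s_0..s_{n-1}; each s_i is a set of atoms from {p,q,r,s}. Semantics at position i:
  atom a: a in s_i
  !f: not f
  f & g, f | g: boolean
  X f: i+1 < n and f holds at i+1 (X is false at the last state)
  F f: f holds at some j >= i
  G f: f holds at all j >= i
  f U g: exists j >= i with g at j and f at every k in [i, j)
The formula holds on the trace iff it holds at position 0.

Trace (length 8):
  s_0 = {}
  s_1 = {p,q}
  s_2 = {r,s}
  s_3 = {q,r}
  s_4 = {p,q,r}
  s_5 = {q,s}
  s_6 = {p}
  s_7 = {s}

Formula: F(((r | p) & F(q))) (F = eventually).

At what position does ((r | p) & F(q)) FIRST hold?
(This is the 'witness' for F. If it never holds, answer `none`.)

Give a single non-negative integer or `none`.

Answer: 1

Derivation:
s_0={}: ((r | p) & F(q))=False (r | p)=False r=False p=False F(q)=True q=False
s_1={p,q}: ((r | p) & F(q))=True (r | p)=True r=False p=True F(q)=True q=True
s_2={r,s}: ((r | p) & F(q))=True (r | p)=True r=True p=False F(q)=True q=False
s_3={q,r}: ((r | p) & F(q))=True (r | p)=True r=True p=False F(q)=True q=True
s_4={p,q,r}: ((r | p) & F(q))=True (r | p)=True r=True p=True F(q)=True q=True
s_5={q,s}: ((r | p) & F(q))=False (r | p)=False r=False p=False F(q)=True q=True
s_6={p}: ((r | p) & F(q))=False (r | p)=True r=False p=True F(q)=False q=False
s_7={s}: ((r | p) & F(q))=False (r | p)=False r=False p=False F(q)=False q=False
F(((r | p) & F(q))) holds; first witness at position 1.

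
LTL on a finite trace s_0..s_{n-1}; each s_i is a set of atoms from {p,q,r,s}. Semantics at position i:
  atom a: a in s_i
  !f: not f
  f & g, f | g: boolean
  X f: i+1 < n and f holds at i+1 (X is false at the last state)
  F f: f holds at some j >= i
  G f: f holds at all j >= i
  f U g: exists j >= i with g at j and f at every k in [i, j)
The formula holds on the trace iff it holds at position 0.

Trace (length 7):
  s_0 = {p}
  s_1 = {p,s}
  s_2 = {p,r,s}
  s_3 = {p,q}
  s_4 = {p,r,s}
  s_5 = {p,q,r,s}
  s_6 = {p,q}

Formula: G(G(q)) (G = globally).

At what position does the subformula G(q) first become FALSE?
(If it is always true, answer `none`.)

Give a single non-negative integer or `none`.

Answer: 0

Derivation:
s_0={p}: G(q)=False q=False
s_1={p,s}: G(q)=False q=False
s_2={p,r,s}: G(q)=False q=False
s_3={p,q}: G(q)=False q=True
s_4={p,r,s}: G(q)=False q=False
s_5={p,q,r,s}: G(q)=True q=True
s_6={p,q}: G(q)=True q=True
G(G(q)) holds globally = False
First violation at position 0.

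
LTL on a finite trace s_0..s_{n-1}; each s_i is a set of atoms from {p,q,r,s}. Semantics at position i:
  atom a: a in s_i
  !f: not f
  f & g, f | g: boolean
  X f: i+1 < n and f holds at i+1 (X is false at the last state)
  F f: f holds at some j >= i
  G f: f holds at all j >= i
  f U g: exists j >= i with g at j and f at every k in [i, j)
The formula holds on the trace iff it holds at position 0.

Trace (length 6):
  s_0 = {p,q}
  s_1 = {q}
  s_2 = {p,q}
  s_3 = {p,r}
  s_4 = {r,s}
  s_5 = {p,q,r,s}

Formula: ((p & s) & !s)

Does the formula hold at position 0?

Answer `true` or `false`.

Answer: false

Derivation:
s_0={p,q}: ((p & s) & !s)=False (p & s)=False p=True s=False !s=True
s_1={q}: ((p & s) & !s)=False (p & s)=False p=False s=False !s=True
s_2={p,q}: ((p & s) & !s)=False (p & s)=False p=True s=False !s=True
s_3={p,r}: ((p & s) & !s)=False (p & s)=False p=True s=False !s=True
s_4={r,s}: ((p & s) & !s)=False (p & s)=False p=False s=True !s=False
s_5={p,q,r,s}: ((p & s) & !s)=False (p & s)=True p=True s=True !s=False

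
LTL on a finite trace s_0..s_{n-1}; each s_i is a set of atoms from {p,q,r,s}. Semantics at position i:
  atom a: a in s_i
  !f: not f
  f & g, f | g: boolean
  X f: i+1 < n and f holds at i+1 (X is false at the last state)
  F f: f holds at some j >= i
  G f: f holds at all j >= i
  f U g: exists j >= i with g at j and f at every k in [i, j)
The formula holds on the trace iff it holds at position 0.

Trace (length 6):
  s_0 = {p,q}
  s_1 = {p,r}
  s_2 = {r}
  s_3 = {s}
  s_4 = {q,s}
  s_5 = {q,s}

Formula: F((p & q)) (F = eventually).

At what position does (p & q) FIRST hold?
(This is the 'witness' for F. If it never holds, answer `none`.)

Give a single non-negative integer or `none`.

Answer: 0

Derivation:
s_0={p,q}: (p & q)=True p=True q=True
s_1={p,r}: (p & q)=False p=True q=False
s_2={r}: (p & q)=False p=False q=False
s_3={s}: (p & q)=False p=False q=False
s_4={q,s}: (p & q)=False p=False q=True
s_5={q,s}: (p & q)=False p=False q=True
F((p & q)) holds; first witness at position 0.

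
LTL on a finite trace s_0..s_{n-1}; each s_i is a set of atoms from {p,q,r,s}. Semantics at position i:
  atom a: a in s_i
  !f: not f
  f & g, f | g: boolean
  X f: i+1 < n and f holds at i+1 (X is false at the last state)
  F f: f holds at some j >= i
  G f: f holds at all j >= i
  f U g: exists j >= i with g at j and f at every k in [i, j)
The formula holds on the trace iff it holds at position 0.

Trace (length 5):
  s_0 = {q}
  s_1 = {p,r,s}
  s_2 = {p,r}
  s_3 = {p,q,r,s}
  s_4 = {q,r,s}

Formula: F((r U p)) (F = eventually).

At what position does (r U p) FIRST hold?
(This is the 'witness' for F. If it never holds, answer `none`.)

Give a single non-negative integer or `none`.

s_0={q}: (r U p)=False r=False p=False
s_1={p,r,s}: (r U p)=True r=True p=True
s_2={p,r}: (r U p)=True r=True p=True
s_3={p,q,r,s}: (r U p)=True r=True p=True
s_4={q,r,s}: (r U p)=False r=True p=False
F((r U p)) holds; first witness at position 1.

Answer: 1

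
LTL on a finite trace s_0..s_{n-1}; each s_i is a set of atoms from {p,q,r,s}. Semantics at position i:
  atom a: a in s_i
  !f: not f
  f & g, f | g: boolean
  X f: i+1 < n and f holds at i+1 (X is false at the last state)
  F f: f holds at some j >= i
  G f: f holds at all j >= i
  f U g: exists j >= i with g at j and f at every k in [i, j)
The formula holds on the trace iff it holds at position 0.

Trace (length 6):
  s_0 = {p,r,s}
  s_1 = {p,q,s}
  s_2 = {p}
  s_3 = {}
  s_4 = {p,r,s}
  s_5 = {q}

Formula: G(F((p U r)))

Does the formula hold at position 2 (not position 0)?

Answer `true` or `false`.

Answer: false

Derivation:
s_0={p,r,s}: G(F((p U r)))=False F((p U r))=True (p U r)=True p=True r=True
s_1={p,q,s}: G(F((p U r)))=False F((p U r))=True (p U r)=False p=True r=False
s_2={p}: G(F((p U r)))=False F((p U r))=True (p U r)=False p=True r=False
s_3={}: G(F((p U r)))=False F((p U r))=True (p U r)=False p=False r=False
s_4={p,r,s}: G(F((p U r)))=False F((p U r))=True (p U r)=True p=True r=True
s_5={q}: G(F((p U r)))=False F((p U r))=False (p U r)=False p=False r=False
Evaluating at position 2: result = False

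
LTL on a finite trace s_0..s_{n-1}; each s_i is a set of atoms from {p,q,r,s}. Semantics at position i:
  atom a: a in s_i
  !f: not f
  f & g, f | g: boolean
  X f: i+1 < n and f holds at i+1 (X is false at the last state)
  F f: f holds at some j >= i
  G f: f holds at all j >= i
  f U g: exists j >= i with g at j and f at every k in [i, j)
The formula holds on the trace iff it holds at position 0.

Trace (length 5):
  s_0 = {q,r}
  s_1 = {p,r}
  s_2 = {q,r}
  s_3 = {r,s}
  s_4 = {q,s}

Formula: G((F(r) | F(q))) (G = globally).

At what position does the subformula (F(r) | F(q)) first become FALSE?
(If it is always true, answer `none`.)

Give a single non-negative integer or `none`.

s_0={q,r}: (F(r) | F(q))=True F(r)=True r=True F(q)=True q=True
s_1={p,r}: (F(r) | F(q))=True F(r)=True r=True F(q)=True q=False
s_2={q,r}: (F(r) | F(q))=True F(r)=True r=True F(q)=True q=True
s_3={r,s}: (F(r) | F(q))=True F(r)=True r=True F(q)=True q=False
s_4={q,s}: (F(r) | F(q))=True F(r)=False r=False F(q)=True q=True
G((F(r) | F(q))) holds globally = True
No violation — formula holds at every position.

Answer: none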